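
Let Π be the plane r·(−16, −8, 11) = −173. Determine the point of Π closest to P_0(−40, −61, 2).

The perpendicular from P_0 has direction n = (−16, −8, 11): r = (−40, −61, 2) + λ(−16, −8, 11).
Substitute into the plane: n·(P_0 + λn) = -173 gives 1150 + 441λ = -173, so λ = -3.
Foot = (−40, −61, 2) + (-3)·(−16, −8, 11) = (8, −37, −31).

(8, -37, -31)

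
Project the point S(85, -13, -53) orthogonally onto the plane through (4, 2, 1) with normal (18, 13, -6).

(31, -52, -35)

n = (18, 13, -6), |n|² = 529, and n·S − 92 = 1587.
t = 1587/529 = 3, so the foot is S − t·n = (85, -13, -53) − 3·(18, 13, -6) = (31, -52, -35).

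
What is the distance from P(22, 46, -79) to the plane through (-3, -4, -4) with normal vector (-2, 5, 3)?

The plane has equation n·(r − (-3, -4, -4)) = 0, i.e. n·r = -26.
n = (-2, 5, 3); n·P − (-26) = -25; |n| = √38; distance = 25/√38.

25√38/38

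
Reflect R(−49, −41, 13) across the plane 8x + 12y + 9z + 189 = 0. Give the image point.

(-17, 7, 49)

n = (8, 12, 9), |n|² = 289, n·R − (-189) = -578, so t = -578/289 = -2.
Foot F = R − (-2)·n = (−33, −17, 31); the reflection is 2F − R = (−17, 7, 49).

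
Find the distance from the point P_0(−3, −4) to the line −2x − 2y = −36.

d = |(-2)·(-3) + (-2)·(-4) − (-36)| / √(4 + 4) = |50|/(2√2) = 25/√2.

25/√2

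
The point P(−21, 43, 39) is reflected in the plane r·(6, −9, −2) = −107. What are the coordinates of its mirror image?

n = (6, −9, −2), |n|² = 121, n·P − (-107) = -484, so t = -484/121 = -4.
Foot F = P − (-4)·n = (3, 7, 31); the reflection is 2F − P = (27, −29, 23).

(27, -29, 23)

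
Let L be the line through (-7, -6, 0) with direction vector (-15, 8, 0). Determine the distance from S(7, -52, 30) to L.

Direction vector d = (-15, 8, 0).
AP = (14, -46, 30), and AP × d = (-240, -450, -578).
|AP × d|² = 594184 and |d|² = 289, so the distance is √(594184/289) = √2056 = 2√514.

2√514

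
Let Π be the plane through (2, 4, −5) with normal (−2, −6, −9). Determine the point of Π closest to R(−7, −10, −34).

The perpendicular from R has direction n = (−2, −6, −9): r = (−7, −10, −34) + μ(−2, −6, −9).
Substitute into the plane: n·(R + μn) = 17 gives 380 + 121μ = 17, so μ = -3.
Foot = (−7, −10, −34) + (-3)·(−2, −6, −9) = (−1, 8, −7).

(-1, 8, -7)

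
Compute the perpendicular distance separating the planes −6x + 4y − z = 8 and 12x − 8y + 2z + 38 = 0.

Divide the second equation by -2 to match normals: −6x + 4y − z = 19.
With common normal n = (−6, 4, −1) (|n| = √53), the distance is |8 − 19|/|n| = 11/√53 = 11√53/53.

11/√53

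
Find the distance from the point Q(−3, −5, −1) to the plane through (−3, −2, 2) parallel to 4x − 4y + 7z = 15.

Parallel planes share the normal n = (4, −4, 7); since (−3, −2, 2) lies on the plane, its equation is 4x − 4y + 7z = 10.
d = |4·(-3) + (-4)·(-5) + 7·(-1) − 10| / √(16 + 16 + 49) = |-9| / 9 = 1.

1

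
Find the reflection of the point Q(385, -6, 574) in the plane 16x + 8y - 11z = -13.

n = (16, 8, -11), |n|² = 441, n·Q − (-13) = -189, so t = -189/441 = -3/7.
Foot F = Q − (-3/7)·n = (2743/7, -18/7, 3985/7); the reflection is 2F − Q = (2791/7, 6/7, 3952/7).

(2791/7, 6/7, 3952/7)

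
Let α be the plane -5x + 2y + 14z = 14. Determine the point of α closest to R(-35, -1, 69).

(-10, -11, -1)

The perpendicular from R has direction n = (-5, 2, 14): r = (-35, -1, 69) + μ(-5, 2, 14).
Substitute into the plane: n·(R + μn) = 14 gives 1139 + 225μ = 14, so μ = -5.
Foot = (-35, -1, 69) + (-5)·(-5, 2, 14) = (-10, -11, -1).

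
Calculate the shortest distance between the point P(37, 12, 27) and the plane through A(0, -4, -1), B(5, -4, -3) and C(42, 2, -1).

AB = (5, 0, -2) and AC = (42, 6, 0), so a normal is n = AB × AC = (12, -84, 30).
d = |12·37 + (-84)·12 + 30·27 − 306| / √(144 + 7056 + 900) = |-60| / 90 = 2/3.

2/3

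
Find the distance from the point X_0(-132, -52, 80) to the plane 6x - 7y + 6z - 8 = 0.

d = |6·(-132) + (-7)·(-52) + 6·80 − 8| / √(36 + 49 + 36) = |44| / 11 = 4.

4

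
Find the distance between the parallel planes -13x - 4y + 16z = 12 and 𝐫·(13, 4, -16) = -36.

8/7

Divide the second equation by -1 to match normals: -13x - 4y + 16z = 36.
With common normal n = (-13, -4, 16) (|n| = 21), the distance is |12 − 36|/|n| = 24/21 = 8/7.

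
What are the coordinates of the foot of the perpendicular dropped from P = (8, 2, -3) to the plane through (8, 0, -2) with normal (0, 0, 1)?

n = (0, 0, 1), |n|² = 1, and n·P − (-2) = -1.
t = -1/1 = -1, so the foot is P − t·n = (8, 2, -3) − (-1)·(0, 0, 1) = (8, 2, -2).

(8, 2, -2)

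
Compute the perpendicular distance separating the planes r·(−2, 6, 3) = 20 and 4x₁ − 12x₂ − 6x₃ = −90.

25/7

Divide the second equation by -2 to match normals: −2x₁ + 6x₂ + 3x₃ = 45.
Both planes have normal n = (−2, 6, 3), |n| = 7. Any point on the first plane is at distance |45 − 20|/|n| = 25/7 from the second.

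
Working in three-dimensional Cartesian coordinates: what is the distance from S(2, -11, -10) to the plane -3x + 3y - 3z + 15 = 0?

d = |(-3)·2 + 3·(-11) + (-3)·(-10) − (-15)| / √(9 + 9 + 9) = |6| / (3√3) = 2√3/3.

2√3/3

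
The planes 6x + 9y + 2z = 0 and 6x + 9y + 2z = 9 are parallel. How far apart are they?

Both planes have normal n = (6, 9, 2), |n| = 11. Any point on the first plane is at distance |9 − 0|/|n| = 9/11 from the second.

9/11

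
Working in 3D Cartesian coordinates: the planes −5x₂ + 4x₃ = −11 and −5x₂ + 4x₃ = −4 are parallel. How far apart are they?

With common normal n = (0, −5, 4) (|n| = √41), the distance is |(-11) − (-4)|/|n| = 7/√41 = 7√41/41.

7/√41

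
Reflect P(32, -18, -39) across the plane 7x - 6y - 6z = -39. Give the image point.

With n = (7, -6, -6), the signed offset is (n·P − (-39))/|n|² = 605/121 = 5.
P' = P − 2t·n = (32, -18, -39) − 10·(7, -6, -6) = (-38, 42, 21).

(-38, 42, 21)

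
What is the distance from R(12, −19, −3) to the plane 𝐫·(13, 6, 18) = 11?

1

Normal vector n = (13, 6, 18), and n·(12, −19, −3) − 11 = −23.
|n| = √(169 + 36 + 324) = 23, so the distance is |-23|/23 = 1.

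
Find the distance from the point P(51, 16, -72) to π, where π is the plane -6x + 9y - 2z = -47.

29/11

d = |(-6)·51 + 9·16 + (-2)·(-72) − (-47)| / √(36 + 81 + 4) = |29| / 11 = 29/11.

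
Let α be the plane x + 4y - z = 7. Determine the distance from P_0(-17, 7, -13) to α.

d = |1·(-17) + 4·7 + (-1)·(-13) − 7| / √(1 + 16 + 1) = |17| / (3√2) = 17/(3√2).

17√2/6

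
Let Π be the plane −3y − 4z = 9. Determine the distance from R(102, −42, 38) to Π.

Normal vector n = (0, −3, −4), and n·(102, −42, 38) − 9 = −35.
|n| = √(0 + 9 + 16) = 5, so the distance is |-35|/5 = 7.

7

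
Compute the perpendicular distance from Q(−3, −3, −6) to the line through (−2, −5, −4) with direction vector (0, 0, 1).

Direction vector d = (0, 0, 1).
AP = (−1, 2, −2); AP·d = -2, |AP|² = 9, |d|² = 1.
distance² = |AP|² − (AP·d)²/|d|² = 9 − 4/1 = 5, so the distance is √5.

√5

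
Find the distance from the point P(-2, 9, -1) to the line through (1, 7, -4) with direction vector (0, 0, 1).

Direction vector d = (0, 0, 1).
AP = (-3, 2, 3); AP·d = 3, |AP|² = 22, |d|² = 1.
distance² = |AP|² − (AP·d)²/|d|² = 22 − 9/1 = 13, so the distance is √13.

√13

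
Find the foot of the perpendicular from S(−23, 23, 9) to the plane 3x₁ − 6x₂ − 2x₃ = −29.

The perpendicular from S has direction n = (3, −6, −2): r = (−23, 23, 9) + μ(3, −6, −2).
Substitute into the plane: n·(S + μn) = -29 gives -225 + 49μ = -29, so μ = 4.
Foot = (−23, 23, 9) + 4·(3, −6, −2) = (−11, −1, 1).

(-11, -1, 1)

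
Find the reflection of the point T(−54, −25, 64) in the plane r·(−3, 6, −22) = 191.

(-72, 11, -68)

n = (−3, 6, −22), |n|² = 529, n·T − 191 = -1587, so t = -1587/529 = -3.
Foot F = T − (-3)·n = (−63, −7, −2); the reflection is 2F − T = (−72, 11, −68).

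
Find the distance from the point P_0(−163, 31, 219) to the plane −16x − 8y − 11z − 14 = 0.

Normal vector n = (−16, −8, −11), and n·(−163, 31, 219) − 14 = −63.
|n| = √(256 + 64 + 121) = 21, so the distance is |-63|/21 = 3.

3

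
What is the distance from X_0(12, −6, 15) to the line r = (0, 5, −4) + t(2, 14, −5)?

√401

Direction vector d = (2, 14, −5).
AP = (12, −11, 19); AP·d = -225, |AP|² = 626, |d|² = 225.
distance² = |AP|² − (AP·d)²/|d|² = 626 − 50625/225 = 401, so the distance is √401.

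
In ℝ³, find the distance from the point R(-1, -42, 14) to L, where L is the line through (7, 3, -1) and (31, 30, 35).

A direction vector is d = (24, 27, 36).
AP = (-8, -45, 15); AP·d = -867, |AP|² = 2314, |d|² = 2601.
distance² = |AP|² − (AP·d)²/|d|² = 2314 − 751689/2601 = 2025, so the distance is 45.

45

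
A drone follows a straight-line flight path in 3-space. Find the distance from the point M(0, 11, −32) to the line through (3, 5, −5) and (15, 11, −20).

A direction vector is d = (12, 6, −15).
AP = (−3, 6, −27), and AP × d = (72, −369, −90).
|AP × d|² = 149445 and |d|² = 405, so the distance is √(149445/405) = √369 = 3√41.

3√41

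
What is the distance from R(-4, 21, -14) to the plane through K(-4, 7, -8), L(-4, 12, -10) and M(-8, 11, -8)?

2√33/33

KL = (0, 5, -2) and KM = (-4, 4, 0), so a normal is n = KL × KM = (8, 8, 20).
Then n·(-4, 21, -14) - (-136) = -8.
|n| = √(64 + 64 + 400) = 4√33, so the distance is |-8|/(4√33) = 2/√33.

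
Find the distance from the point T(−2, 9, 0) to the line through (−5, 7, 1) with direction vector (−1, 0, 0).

√5

Direction vector d = (−1, 0, 0).
AP = (3, 2, −1), and AP × d = (0, 1, 2).
|AP × d|² = 5 and |d|² = 1, so the distance is √5.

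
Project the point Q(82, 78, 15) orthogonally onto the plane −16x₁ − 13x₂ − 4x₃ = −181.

(2, 13, -5)

n = (−16, −13, −4), |n|² = 441, and n·Q − (-181) = -2205.
t = -2205/441 = -5, so the foot is Q − t·n = (82, 78, 15) − (-5)·(−16, −13, −4) = (2, 13, −5).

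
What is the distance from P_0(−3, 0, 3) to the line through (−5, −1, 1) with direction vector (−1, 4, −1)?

3

Direction vector d = (−1, 4, −1).
AP = (2, 1, 2); AP·d = 0, |AP|² = 9, |d|² = 18.
distance² = |AP|² − (AP·d)²/|d|² = 9 − 0/18 = 9, so the distance is 3.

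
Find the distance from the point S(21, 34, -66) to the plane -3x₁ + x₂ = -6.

d = |(-3)·21 + 1·34 − (-6)| / √(9 + 1 + 0) = |-23| / √10 = 23√10/10.

23√10/10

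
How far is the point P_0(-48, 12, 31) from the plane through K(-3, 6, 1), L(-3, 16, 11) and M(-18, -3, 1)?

KL = (0, 10, 10) and KM = (-15, -9, 0), so a normal is n = KL × KM = (90, -150, 150).
Then n·(-48, 12, 31) - (-1020) = -450.
|n| = √(8100 + 22500 + 22500) = 30√59, so the distance is |-450|/(30√59) = 15/√59.

15√59/59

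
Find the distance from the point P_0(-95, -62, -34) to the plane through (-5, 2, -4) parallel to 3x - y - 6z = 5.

26/√46

Parallel planes share the normal n = (3, -1, -6); since (-5, 2, -4) lies on the plane, its equation is 3x - y - 6z = 7.
Then n·(-95, -62, -34) - 7 = -26.
|n| = √(9 + 1 + 36) = √46, so the distance is |-26|/√46 = 13√46/23.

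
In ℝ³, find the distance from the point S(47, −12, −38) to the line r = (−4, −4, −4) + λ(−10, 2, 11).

√221

Direction vector d = (−10, 2, 11).
AP = (51, −8, −34), and AP × d = (−20, −221, 22).
|AP × d|² = 49725 and |d|² = 225, so the distance is √(49725/225) = √221.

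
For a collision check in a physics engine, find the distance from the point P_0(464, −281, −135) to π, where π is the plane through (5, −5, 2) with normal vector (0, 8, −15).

9

The plane has equation n·(r − (5, −5, 2)) = 0, i.e. n·r = -70.
Then n·(464, −281, −135) − (−70) = −153.
|n| = √(0 + 64 + 225) = 17, so the distance is |-153|/17 = 9.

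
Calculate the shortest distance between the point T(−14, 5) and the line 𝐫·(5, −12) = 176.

306/13

The normal to the line is n = (5, −12) with |n| = 13.
|n·T − 176| = |-130 − 176| = 306, so the distance is 306/13.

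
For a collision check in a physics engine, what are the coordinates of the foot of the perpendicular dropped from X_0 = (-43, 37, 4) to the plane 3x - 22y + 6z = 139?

(-37, -7, 16)

n = (3, -22, 6), |n|² = 529, and n·X_0 − 139 = -1058.
t = -1058/529 = -2, so the foot is X_0 − t·n = (-43, 37, 4) − (-2)·(3, -22, 6) = (-37, -7, 16).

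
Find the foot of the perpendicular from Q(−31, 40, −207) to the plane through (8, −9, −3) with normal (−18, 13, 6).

(-623/23, 855/23, -4791/23)

The perpendicular from Q has direction n = (−18, 13, 6): r = (−31, 40, −207) + μ(−18, 13, 6).
Substitute into the plane: n·(Q + μn) = -279 gives -164 + 529μ = -279, so μ = -5/23.
Foot = (−31, 40, −207) + (-5/23)·(−18, 13, 6) = (−623/23, 855/23, −4791/23).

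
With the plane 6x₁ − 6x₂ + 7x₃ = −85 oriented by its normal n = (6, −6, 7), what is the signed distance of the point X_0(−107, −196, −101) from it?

-8

n·X_0 − (-85) = -88.
|n| = 11, so the signed distance is -88/11 = -8.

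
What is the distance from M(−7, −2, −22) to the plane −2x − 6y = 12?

7√10/10

d = |(-2)·(-7) + (-6)·(-2) − 12| / √(4 + 36 + 0) = |14| / (2√10) = 7√10/10.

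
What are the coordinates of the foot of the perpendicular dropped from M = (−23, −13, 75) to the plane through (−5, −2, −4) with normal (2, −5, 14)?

(-33, 12, 5)

The perpendicular from M has direction n = (2, −5, 14): r = (−23, −13, 75) + λ(2, −5, 14).
Substitute into the plane: n·(M + λn) = -56 gives 1069 + 225λ = -56, so λ = -5.
Foot = (−23, −13, 75) + (-5)·(2, −5, 14) = (−33, 12, 5).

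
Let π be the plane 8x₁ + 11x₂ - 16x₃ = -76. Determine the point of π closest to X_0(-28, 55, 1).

(-36, 44, 17)

n = (8, 11, -16), |n|² = 441, and n·X_0 − (-76) = 441.
t = 441/441 = 1, so the foot is X_0 − t·n = (-28, 55, 1) − 1·(8, 11, -16) = (-36, 44, 17).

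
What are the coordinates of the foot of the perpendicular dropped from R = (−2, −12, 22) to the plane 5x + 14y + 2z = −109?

n = (5, 14, 2), |n|² = 225, and n·R − (-109) = -25.
t = -25/225 = -1/9, so the foot is R − t·n = (−2, −12, 22) − (-1/9)·(5, 14, 2) = (−13/9, −94/9, 200/9).

(-13/9, -94/9, 200/9)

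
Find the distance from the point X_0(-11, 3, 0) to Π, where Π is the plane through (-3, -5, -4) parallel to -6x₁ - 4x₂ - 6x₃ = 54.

Parallel planes share the normal n = (-6, -4, -6); since (-3, -5, -4) lies on the plane, its equation is -6x₁ - 4x₂ - 6x₃ = 62.
Then n·(-11, 3, 0) - 62 = -8.
|n| = √(36 + 16 + 36) = 2√22, so the distance is |-8|/(2√22) = 4/√22.

4/√22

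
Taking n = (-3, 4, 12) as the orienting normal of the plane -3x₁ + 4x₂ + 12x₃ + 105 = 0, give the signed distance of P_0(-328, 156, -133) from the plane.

9

n·P_0 − (-105) = 117.
|n| = 13, so the signed distance is 117/13 = 9.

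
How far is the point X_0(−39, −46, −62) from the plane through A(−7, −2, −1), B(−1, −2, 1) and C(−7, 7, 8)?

√19

AB = (6, 0, 2) and AC = (0, 9, 9), so a normal is n = AB × AC = (−18, −54, 54).
Then n·(−39, −46, −62) − 180 = −342.
|n| = √(324 + 2916 + 2916) = 18√19, so the distance is |-342|/(18√19) = √19.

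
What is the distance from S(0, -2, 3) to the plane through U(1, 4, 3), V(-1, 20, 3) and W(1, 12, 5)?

UV = (-2, 16, 0) and UW = (0, 8, 2), so a normal is n = UV × UW = (32, 4, -16).
n = (32, 4, -16); n·P − 0 = -56; |n| = 36; distance = 56/36 = 14/9.

14/9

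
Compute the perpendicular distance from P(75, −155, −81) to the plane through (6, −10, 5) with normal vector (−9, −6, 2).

The plane has equation n·(r − (6, −10, 5)) = 0, i.e. n·r = 16.
Then n·(75, −155, −81) − 16 = 77.
|n| = √(81 + 36 + 4) = 11, so the distance is |77|/11 = 7.

7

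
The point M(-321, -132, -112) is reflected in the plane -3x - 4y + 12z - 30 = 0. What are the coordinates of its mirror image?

With n = (-3, -4, 12), the signed offset is (n·M − 30)/|n|² = 117/169 = 9/13.
M' = M − 2t·n = (-321, -132, -112) − (18/13)·(-3, -4, 12) = (-4119/13, -1644/13, -1672/13).

(-4119/13, -1644/13, -1672/13)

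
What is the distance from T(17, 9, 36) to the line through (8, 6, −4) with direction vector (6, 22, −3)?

Direction vector d = (6, 22, −3).
AP = (9, 3, 40), and AP × d = (−889, 267, 180).
|AP × d|² = 894010 and |d|² = 529, so the distance is √(894010/529) = √1690 = 13√10.

13√10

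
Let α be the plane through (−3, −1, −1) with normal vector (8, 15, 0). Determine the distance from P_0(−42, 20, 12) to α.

3/17

The plane has equation n·(r − (−3, −1, −1)) = 0, i.e. n·r = -39.
d = |8·(-42) + 15·20 − (-39)| / √(64 + 225 + 0) = |3| / 17 = 3/17.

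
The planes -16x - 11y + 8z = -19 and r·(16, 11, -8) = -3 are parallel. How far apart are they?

22/21

Divide the second equation by -1 to match normals: -16x - 11y + 8z = 3.
With common normal n = (-16, -11, 8) (|n| = 21), the distance is |(-19) − 3|/|n| = 22/21.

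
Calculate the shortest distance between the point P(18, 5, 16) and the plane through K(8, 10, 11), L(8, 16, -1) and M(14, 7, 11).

5√6/6

KL = (0, 6, -12) and KM = (6, -3, 0), so a normal is n = KL × KM = (-36, -72, -36).
Then n·(18, 5, 16) - (-1404) = -180.
|n| = √(1296 + 5184 + 1296) = 36√6, so the distance is |-180|/(36√6) = 5/√6.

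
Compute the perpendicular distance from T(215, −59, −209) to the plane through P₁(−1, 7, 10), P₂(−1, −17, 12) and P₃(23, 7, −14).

6

P₁P₂ = (0, −24, 2) and P₁P₃ = (24, 0, −24), so a normal is n = P₁P₂ × P₁P₃ = (576, 48, 576).
Then n·(215, −59, −209) − 5520 = −4896.
|n| = √(331776 + 2304 + 331776) = 816, so the distance is |-4896|/816 = 6.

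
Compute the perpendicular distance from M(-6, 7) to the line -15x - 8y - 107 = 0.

The normal to the line is n = (-15, -8) with |n| = 17.
|n·M − 107| = |34 − 107| = 73, so the distance is 73/17.

73/17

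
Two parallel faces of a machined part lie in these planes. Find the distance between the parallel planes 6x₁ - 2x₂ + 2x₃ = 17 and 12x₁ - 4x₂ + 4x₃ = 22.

3/√11

Divide the second equation by 2 to match normals: 6x₁ - 2x₂ + 2x₃ = 11.
With common normal n = (6, -2, 2) (|n| = 2√11), the distance is |17 − 11|/|n| = 6/(2√11) = 3√11/11.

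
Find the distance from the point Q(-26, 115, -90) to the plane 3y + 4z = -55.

8

Normal vector n = (0, 3, 4), and n·(-26, 115, -90) - (-55) = 40.
|n| = √(0 + 9 + 16) = 5, so the distance is |40|/5 = 8.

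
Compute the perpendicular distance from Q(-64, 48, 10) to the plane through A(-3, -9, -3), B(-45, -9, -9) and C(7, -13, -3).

19/15

AB = (-42, 0, -6) and AC = (10, -4, 0), so a normal is n = AB × AC = (-24, -60, 168).
Then n·(-64, 48, 10) - 108 = 228.
|n| = √(576 + 3600 + 28224) = 180, so the distance is |228|/180 = 19/15.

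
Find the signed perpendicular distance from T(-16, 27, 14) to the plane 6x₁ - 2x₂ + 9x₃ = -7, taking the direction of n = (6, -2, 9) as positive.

n·T − (-7) = -17.
|n| = 11, so the signed distance is -17/11.

-17/11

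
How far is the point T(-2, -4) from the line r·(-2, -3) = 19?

3√13/13

The normal to the line is n = (-2, -3) with |n| = √13.
|n·T − 19| = |16 − 19| = 3, so the distance is 3/√13 = 3√13/13.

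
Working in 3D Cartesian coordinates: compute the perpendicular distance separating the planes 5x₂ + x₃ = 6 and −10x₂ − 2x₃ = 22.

Divide the second equation by -2 to match normals: 5x₂ + x₃ = -11.
With common normal n = (0, 5, 1) (|n| = √26), the distance is |6 − (-11)|/|n| = 17/√26.

17√26/26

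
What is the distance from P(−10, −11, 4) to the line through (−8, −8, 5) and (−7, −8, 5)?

√10

A direction vector is d = (1, 0, 0).
AP = (−2, −3, −1), and AP × d = (0, −1, 3).
|AP × d|² = 10 and |d|² = 1, so the distance is √10.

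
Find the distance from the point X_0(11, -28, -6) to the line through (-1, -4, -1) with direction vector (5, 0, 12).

Direction vector d = (5, 0, 12).
AP = (12, -24, -5); AP·d = 0, |AP|² = 745, |d|² = 169.
distance² = |AP|² − (AP·d)²/|d|² = 745 − 0/169 = 745, so the distance is √745.

√745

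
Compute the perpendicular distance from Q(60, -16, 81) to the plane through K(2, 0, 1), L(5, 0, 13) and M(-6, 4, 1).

KL = (3, 0, 12) and KM = (-8, 4, 0), so a normal is n = KL × KM = (-48, -96, 12).
Then n·(60, -16, 81) - (-84) = -288.
|n| = √(2304 + 9216 + 144) = 108, so the distance is |-288|/108 = 8/3.

8/3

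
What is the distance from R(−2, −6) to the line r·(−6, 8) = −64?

The normal to the line is n = (−6, 8) with |n| = 10.
|n·R − (-64)| = |-36 − (-64)| = 28, so the distance is 28/10 = 14/5.

14/5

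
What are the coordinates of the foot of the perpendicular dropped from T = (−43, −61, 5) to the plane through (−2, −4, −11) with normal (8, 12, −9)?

(-11, -13, -31)

n = (8, 12, −9), |n|² = 289, and n·T − 35 = -1156.
t = -1156/289 = -4, so the foot is T − t·n = (−43, −61, 5) − (-4)·(8, 12, −9) = (−11, −13, −31).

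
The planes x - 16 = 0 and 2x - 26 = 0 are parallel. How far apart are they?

Divide the second equation by 2 to match normals: x = 13.
Both planes have normal n = (1, 0, 0), |n| = 1. Any point on the first plane is at distance |13 − 16|/|n| = 3/1 = 3 from the second.

3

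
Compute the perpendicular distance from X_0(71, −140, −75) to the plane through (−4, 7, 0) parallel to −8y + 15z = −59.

3

Parallel planes share the normal n = (0, −8, 15); since (−4, 7, 0) lies on the plane, its equation is −8y + 15z = -56.
Then n·(71, −140, −75) − (−56) = 51.
|n| = √(0 + 64 + 225) = 17, so the distance is |51|/17 = 3.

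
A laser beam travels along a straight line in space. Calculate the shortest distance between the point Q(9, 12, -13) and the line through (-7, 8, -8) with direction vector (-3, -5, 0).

Direction vector d = (-3, -5, 0).
AP = (16, 4, -5); AP·d = -68, |AP|² = 297, |d|² = 34.
distance² = |AP|² − (AP·d)²/|d|² = 297 − 4624/34 = 161, so the distance is √161.

√161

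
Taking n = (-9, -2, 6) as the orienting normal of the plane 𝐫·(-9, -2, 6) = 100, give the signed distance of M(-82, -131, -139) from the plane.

n·M − 100 = 66.
|n| = 11, so the signed distance is 66/11 = 6.

6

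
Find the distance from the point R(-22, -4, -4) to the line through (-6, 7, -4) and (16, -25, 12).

√377

A direction vector is d = (22, -32, 16).
AP = (-16, -11, 0), and AP × d = (-176, 256, 754).
|AP × d|² = 665028 and |d|² = 1764, so the distance is √(665028/1764) = √377.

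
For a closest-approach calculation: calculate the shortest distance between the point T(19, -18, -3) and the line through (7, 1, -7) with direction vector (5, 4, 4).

Direction vector d = (5, 4, 4).
AP = (12, -19, 4), and AP × d = (-92, -28, 143).
|AP × d|² = 29697 and |d|² = 57, so the distance is √(29697/57) = √521.

√521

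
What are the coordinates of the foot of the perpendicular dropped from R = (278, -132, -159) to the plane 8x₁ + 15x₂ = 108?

n = (8, 15, 0), |n|² = 289, and n·R − 108 = 136.
t = 136/289 = 8/17, so the foot is R − t·n = (278, -132, -159) − (8/17)·(8, 15, 0) = (4662/17, -2364/17, -159).

(4662/17, -2364/17, -159)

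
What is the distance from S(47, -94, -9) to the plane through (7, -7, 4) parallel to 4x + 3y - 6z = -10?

23/√61

Parallel planes share the normal n = (4, 3, -6); since (7, -7, 4) lies on the plane, its equation is 4x + 3y - 6z = -17.
d = |4·47 + 3·(-94) + (-6)·(-9) − (-17)| / √(16 + 9 + 36) = |-23| / √61 = 23√61/61.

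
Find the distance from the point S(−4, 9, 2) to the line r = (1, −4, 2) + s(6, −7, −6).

√73

Direction vector d = (6, −7, −6).
AP = (−5, 13, 0), and AP × d = (−78, −30, −43).
|AP × d|² = 8833 and |d|² = 121, so the distance is √(8833/121) = √73.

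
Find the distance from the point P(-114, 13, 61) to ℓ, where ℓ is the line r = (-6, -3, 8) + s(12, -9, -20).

Direction vector d = (12, -9, -20).
AP = (-108, 16, 53), and AP × d = (157, -1524, 780).
|AP × d|² = 2955625 and |d|² = 625, so the distance is √(2955625/625) = √4729.

√4729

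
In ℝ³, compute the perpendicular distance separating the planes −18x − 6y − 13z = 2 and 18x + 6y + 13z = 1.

3/23

Divide the second equation by -1 to match normals: −18x − 6y − 13z = -1.
Both planes have normal n = (−18, −6, −13), |n| = 23. Any point on the first plane is at distance |(-1) − 2|/|n| = 3/23 from the second.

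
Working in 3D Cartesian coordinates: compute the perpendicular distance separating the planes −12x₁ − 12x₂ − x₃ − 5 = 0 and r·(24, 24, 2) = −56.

23/17

Divide the second equation by -2 to match normals: −12x₁ − 12x₂ − x₃ = 28.
With common normal n = (−12, −12, −1) (|n| = 17), the distance is |5 − 28|/|n| = 23/17.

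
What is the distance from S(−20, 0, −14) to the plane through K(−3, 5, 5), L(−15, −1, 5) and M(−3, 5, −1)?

7/√5

KL = (−12, −6, 0) and KM = (0, 0, −6), so a normal is n = KL × KM = (36, −72, 0).
d = |36·(-20) + (-72)·0 − (-468)| / √(1296 + 5184 + 0) = |-252| / (36√5) = 7√5/5.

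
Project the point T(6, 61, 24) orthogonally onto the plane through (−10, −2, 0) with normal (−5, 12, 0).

n = (−5, 12, 0), |n|² = 169, and n·T − 26 = 676.
t = 676/169 = 4, so the foot is T − t·n = (6, 61, 24) − 4·(−5, 12, 0) = (26, 13, 24).

(26, 13, 24)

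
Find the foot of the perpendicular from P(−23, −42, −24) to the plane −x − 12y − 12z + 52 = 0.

(-20, -6, 12)

n = (−1, −12, −12), |n|² = 289, and n·P − (-52) = 867.
t = 867/289 = 3, so the foot is P − t·n = (−23, −42, −24) − 3·(−1, −12, −12) = (−20, −6, 12).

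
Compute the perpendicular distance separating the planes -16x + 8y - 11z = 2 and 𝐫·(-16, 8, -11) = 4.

With common normal n = (-16, 8, -11) (|n| = 21), the distance is |2 − 4|/|n| = 2/21.

2/21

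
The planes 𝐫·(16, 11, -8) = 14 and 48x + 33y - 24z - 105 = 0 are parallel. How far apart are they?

Divide the second equation by 3 to match normals: 16x + 11y - 8z = 35.
With common normal n = (16, 11, -8) (|n| = 21), the distance is |14 − 35|/|n| = 21/21 = 1.

1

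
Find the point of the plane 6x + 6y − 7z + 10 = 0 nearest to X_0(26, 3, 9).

n = (6, 6, −7), |n|² = 121, and n·X_0 − (-10) = 121.
t = 121/121 = 1, so the foot is X_0 − t·n = (26, 3, 9) − 1·(6, 6, −7) = (20, −3, 16).

(20, -3, 16)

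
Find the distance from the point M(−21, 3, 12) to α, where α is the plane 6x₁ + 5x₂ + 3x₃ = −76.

1/√70

Normal vector n = (6, 5, 3), and n·(−21, 3, 12) − (−76) = 1.
|n| = √(36 + 25 + 9) = √70, so the distance is |1|/√70 = 1/√70.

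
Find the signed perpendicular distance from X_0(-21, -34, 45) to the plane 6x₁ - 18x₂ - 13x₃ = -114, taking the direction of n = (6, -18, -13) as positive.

n·X_0 − (-114) = 15.
|n| = 23, so the signed distance is 15/23.

15/23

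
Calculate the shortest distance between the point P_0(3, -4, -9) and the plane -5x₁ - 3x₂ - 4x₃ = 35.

√2/5

n = (-5, -3, -4); n·P − 35 = -2; |n| = 5√2; distance = 2/(5√2) = √2/5.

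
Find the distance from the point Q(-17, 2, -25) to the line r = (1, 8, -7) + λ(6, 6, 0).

Direction vector d = (6, 6, 0).
AP = (-18, -6, -18), and AP × d = (108, -108, -72).
|AP × d|² = 28512 and |d|² = 72, so the distance is √(28512/72) = √396 = 6√11.

6√11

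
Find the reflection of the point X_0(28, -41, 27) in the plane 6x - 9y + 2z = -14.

(-32, 49, 7)

With n = (6, -9, 2), the signed offset is (n·X_0 − (-14))/|n|² = 605/121 = 5.
X_0' = X_0 − 2t·n = (28, -41, 27) − 10·(6, -9, 2) = (-32, 49, 7).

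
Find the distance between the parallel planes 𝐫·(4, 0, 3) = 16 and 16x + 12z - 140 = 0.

19/5

Divide the second equation by 4 to match normals: 4x + 3z = 35.
With common normal n = (4, 0, 3) (|n| = 5), the distance is |16 − 35|/|n| = 19/5.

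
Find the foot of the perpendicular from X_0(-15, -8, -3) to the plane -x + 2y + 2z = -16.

The perpendicular from X_0 has direction n = (-1, 2, 2): r = (-15, -8, -3) + t(-1, 2, 2).
Substitute into the plane: n·(X_0 + tn) = -16 gives -7 + 9t = -16, so t = -1.
Foot = (-15, -8, -3) + (-1)·(-1, 2, 2) = (-14, -10, -5).

(-14, -10, -5)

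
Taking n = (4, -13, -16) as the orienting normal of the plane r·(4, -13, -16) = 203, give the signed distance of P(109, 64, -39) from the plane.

25/21

n·P − 203 = 25.
|n| = 21, so the signed distance is 25/21.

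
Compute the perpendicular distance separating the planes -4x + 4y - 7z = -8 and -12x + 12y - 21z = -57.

11/9

Divide the second equation by 3 to match normals: -4x + 4y - 7z = -19.
With common normal n = (-4, 4, -7) (|n| = 9), the distance is |(-8) − (-19)|/|n| = 11/9.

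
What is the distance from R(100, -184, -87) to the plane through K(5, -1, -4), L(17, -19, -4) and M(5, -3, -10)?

KL = (12, -18, 0) and KM = (0, -2, -6), so a normal is n = KL × KM = (108, 72, -24).
d = |108·100 + 72·(-184) + (-24)·(-87) − 564| / √(11664 + 5184 + 576) = |-924| / 132 = 7.

7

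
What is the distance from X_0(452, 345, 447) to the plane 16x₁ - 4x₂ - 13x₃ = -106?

7

Normal vector n = (16, -4, -13), and n·(452, 345, 447) - (-106) = 147.
|n| = √(256 + 16 + 169) = 21, so the distance is |147|/21 = 7.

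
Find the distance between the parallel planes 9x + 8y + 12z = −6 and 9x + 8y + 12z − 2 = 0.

8/17

Both planes have normal n = (9, 8, 12), |n| = 17. Any point on the first plane is at distance |2 − (-6)|/|n| = 8/17 from the second.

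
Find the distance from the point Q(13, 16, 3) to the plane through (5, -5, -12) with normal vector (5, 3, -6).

The plane has equation n·(r − (5, -5, -12)) = 0, i.e. n·r = 82.
n = (5, 3, -6); n·P − 82 = 13; |n| = √70; distance = 13/√70 = 13√70/70.

13/√70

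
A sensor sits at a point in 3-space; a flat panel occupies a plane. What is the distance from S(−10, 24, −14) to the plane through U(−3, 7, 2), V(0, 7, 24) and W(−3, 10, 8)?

4/23

UV = (3, 0, 22) and UW = (0, 3, 6), so a normal is n = UV × UW = (−66, −18, 9).
d = |(-66)·(-10) + (-18)·24 + 9·(-14) − 90| / √(4356 + 324 + 81) = |12| / 69 = 4/23.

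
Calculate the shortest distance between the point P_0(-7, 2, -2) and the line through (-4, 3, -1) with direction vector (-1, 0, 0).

√2

Direction vector d = (-1, 0, 0).
AP = (-3, -1, -1), and AP × d = (0, 1, -1).
|AP × d|² = 2 and |d|² = 1, so the distance is √2.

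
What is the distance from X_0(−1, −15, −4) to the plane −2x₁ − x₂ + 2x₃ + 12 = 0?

7

Normal vector n = (−2, −1, 2), and n·(−1, −15, −4) − (−12) = 21.
|n| = √(4 + 1 + 4) = 3, so the distance is |21|/3 = 7.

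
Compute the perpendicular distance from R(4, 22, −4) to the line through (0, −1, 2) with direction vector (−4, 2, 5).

√581

Direction vector d = (−4, 2, 5).
AP = (4, 23, −6), and AP × d = (127, 4, 100).
|AP × d|² = 26145 and |d|² = 45, so the distance is √(26145/45) = √581.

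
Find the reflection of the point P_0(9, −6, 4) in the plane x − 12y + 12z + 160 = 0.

With n = (1, −12, 12), the signed offset is (n·P_0 − (-160))/|n|² = 289/289 = 1.
P_0' = P_0 − 2t·n = (9, −6, 4) − 2·(1, −12, 12) = (7, 18, −20).

(7, 18, -20)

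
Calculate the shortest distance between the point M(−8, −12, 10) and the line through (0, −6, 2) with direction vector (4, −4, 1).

2√41

Direction vector d = (4, −4, 1).
AP = (−8, −6, 8); AP·d = 0, |AP|² = 164, |d|² = 33.
distance² = |AP|² − (AP·d)²/|d|² = 164 − 0/33 = 164, so the distance is 2√41.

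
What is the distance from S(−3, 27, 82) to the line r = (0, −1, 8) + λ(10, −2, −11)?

Direction vector d = (10, −2, −11).
AP = (−3, 28, 74), and AP × d = (−160, 707, −274).
|AP × d|² = 600525 and |d|² = 225, so the distance is √(600525/225) = √2669.

√2669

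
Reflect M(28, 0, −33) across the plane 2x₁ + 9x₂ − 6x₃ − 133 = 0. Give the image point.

With n = (2, 9, −6), the signed offset is (n·M − 133)/|n|² = 121/121 = 1.
M' = M − 2t·n = (28, 0, −33) − 2·(2, 9, −6) = (24, −18, −21).

(24, -18, -21)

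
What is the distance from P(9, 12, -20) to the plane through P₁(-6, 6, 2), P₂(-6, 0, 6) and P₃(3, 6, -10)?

6√29/29

P₁P₂ = (0, -6, 4) and P₁P₃ = (9, 0, -12), so a normal is n = P₁P₂ × P₁P₃ = (72, 36, 54).
n = (72, 36, 54); n·P − (-108) = 108; |n| = 18√29; distance = 108/(18√29) = 6√29/29.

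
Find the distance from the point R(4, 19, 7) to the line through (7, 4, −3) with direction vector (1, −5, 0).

10

Direction vector d = (1, −5, 0).
AP = (−3, 15, 10), and AP × d = (50, 10, 0).
|AP × d|² = 2600 and |d|² = 26, so the distance is √(2600/26) = √100 = 10.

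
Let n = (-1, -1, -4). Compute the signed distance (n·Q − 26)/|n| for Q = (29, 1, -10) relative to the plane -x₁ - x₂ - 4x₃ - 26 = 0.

-8√2/3

n·Q − 26 = -16.
|n| = 3√2, so the signed distance is -8√2/3.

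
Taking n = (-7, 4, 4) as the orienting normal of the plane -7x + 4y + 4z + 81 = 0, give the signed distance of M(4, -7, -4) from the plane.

n·M − (-81) = 9.
|n| = 9, so the signed distance is 9/9 = 1.

1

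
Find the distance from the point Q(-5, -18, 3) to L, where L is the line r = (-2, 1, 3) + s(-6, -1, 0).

Direction vector d = (-6, -1, 0).
AP = (-3, -19, 0); AP·d = 37, |AP|² = 370, |d|² = 37.
distance² = |AP|² − (AP·d)²/|d|² = 370 − 1369/37 = 333, so the distance is 3√37.

3√37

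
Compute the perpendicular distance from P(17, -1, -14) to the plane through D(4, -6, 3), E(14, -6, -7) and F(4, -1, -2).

1/√3

DE = (10, 0, -10) and DF = (0, 5, -5), so a normal is n = DE × DF = (50, 50, 50).
d = |50·17 + 50·(-1) + 50·(-14) − 50| / √(2500 + 2500 + 2500) = |50| / (50√3) = √3/3.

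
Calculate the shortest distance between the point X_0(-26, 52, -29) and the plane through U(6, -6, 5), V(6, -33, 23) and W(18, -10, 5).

2

UV = (0, -27, 18) and UW = (12, -4, 0), so a normal is n = UV × UW = (72, 216, 324).
Then n·(-26, 52, -29) - 756 = -792.
|n| = √(5184 + 46656 + 104976) = 396, so the distance is |-792|/396 = 2.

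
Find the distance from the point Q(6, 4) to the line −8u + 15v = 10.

d = |(-8)·6 + 15·4 − 10| / √(64 + 225) = |2|/17 = 2/17.

2/17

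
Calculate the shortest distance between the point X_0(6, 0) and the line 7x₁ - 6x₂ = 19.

23√85/85

The normal to the line is n = (7, -6) with |n| = √85.
|n·X_0 − 19| = |42 − 19| = 23, so the distance is 23/√85.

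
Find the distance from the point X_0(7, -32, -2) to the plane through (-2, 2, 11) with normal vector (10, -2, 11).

The plane has equation n·(r − (-2, 2, 11)) = 0, i.e. n·r = 97.
d = |10·7 + (-2)·(-32) + 11·(-2) − 97| / √(100 + 4 + 121) = |15| / 15 = 1.

1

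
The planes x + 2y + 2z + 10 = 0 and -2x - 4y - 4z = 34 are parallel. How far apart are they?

7/3

Divide the second equation by -2 to match normals: x + 2y + 2z = -17.
With common normal n = (1, 2, 2) (|n| = 3), the distance is |(-10) − (-17)|/|n| = 7/3.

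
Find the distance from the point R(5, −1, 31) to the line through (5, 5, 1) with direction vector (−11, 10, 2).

6√26

Direction vector d = (−11, 10, 2).
AP = (0, −6, 30); AP·d = 0, |AP|² = 936, |d|² = 225.
distance² = |AP|² − (AP·d)²/|d|² = 936 − 0/225 = 936, so the distance is 6√26.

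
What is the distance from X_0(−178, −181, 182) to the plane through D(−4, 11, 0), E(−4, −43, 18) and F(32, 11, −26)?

6

DE = (0, −54, 18) and DF = (36, 0, −26), so a normal is n = DE × DF = (1404, 648, 1944).
Then n·(−178, −181, 182) − 1512 = −14904.
|n| = √(1971216 + 419904 + 3779136) = 2484, so the distance is |-14904|/2484 = 6.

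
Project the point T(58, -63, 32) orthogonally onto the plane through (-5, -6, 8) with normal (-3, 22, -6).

(49, 3, 14)

n = (-3, 22, -6), |n|² = 529, and n·T − (-165) = -1587.
t = -1587/529 = -3, so the foot is T − t·n = (58, -63, 32) − (-3)·(-3, 22, -6) = (49, 3, 14).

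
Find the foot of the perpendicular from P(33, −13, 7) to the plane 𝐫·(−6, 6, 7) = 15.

n = (−6, 6, 7), |n|² = 121, and n·P − 15 = -242.
t = -242/121 = -2, so the foot is P − t·n = (33, −13, 7) − (-2)·(−6, 6, 7) = (21, −1, 21).

(21, -1, 21)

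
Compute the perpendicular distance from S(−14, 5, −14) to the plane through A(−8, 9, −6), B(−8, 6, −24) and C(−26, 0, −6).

AB = (0, −3, −18) and AC = (−18, −9, 0), so a normal is n = AB × AC = (−162, 324, −54).
Then n·(−14, 5, −14) − 4536 = 108.
|n| = √(26244 + 104976 + 2916) = 54√46, so the distance is |108|/(54√46) = 2/√46.

√46/23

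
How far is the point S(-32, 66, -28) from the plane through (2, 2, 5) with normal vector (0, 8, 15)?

1

The plane has equation n·(r − (2, 2, 5)) = 0, i.e. n·r = 91.
d = |8·66 + 15·(-28) − 91| / √(0 + 64 + 225) = |17| / 17 = 1.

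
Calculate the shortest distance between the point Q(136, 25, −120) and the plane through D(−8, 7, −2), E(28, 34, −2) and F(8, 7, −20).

8

DE = (36, 27, 0) and DF = (16, 0, −18), so a normal is n = DE × DF = (−486, 648, −432).
Then n·(136, 25, −120) − 9288 = −7344.
|n| = √(236196 + 419904 + 186624) = 918, so the distance is |-7344|/918 = 8.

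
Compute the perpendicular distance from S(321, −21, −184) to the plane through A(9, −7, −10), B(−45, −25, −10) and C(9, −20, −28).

AB = (−54, −18, 0) and AC = (0, −13, −18), so a normal is n = AB × AC = (324, −972, 702).
Then n·(321, −21, −184) − 2700 = −7452.
|n| = √(104976 + 944784 + 492804) = 1242, so the distance is |-7452|/1242 = 6.

6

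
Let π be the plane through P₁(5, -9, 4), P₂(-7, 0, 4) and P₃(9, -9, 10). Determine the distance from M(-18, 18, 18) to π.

P₁P₂ = (-12, 9, 0) and P₁P₃ = (4, 0, 6), so a normal is n = P₁P₂ × P₁P₃ = (54, 72, -36).
n = (54, 72, -36); n·P − (-522) = 198; |n| = 18√29; distance = 198/(18√29) = 11√29/29.

11√29/29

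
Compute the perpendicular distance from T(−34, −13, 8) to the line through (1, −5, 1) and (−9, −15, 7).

√394

A direction vector is d = (−10, −10, 6).
AP = (−35, −8, 7), and AP × d = (22, 140, 270).
|AP × d|² = 92984 and |d|² = 236, so the distance is √(92984/236) = √394.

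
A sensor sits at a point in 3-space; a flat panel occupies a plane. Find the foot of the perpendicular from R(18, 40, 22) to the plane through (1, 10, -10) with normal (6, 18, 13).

The perpendicular from R has direction n = (6, 18, 13): r = (18, 40, 22) + λ(6, 18, 13).
Substitute into the plane: n·(R + λn) = 56 gives 1114 + 529λ = 56, so λ = -2.
Foot = (18, 40, 22) + (-2)·(6, 18, 13) = (6, 4, -4).

(6, 4, -4)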